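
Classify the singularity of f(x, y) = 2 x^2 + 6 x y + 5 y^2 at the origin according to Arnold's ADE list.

A1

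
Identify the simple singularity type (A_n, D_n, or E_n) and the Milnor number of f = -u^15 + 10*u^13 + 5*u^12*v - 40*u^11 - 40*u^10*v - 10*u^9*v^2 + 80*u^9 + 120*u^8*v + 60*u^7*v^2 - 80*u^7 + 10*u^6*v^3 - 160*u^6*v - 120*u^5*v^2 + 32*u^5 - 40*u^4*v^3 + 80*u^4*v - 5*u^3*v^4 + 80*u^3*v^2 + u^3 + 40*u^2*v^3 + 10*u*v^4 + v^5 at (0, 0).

Type E_{8}, Milnor number mu = 8.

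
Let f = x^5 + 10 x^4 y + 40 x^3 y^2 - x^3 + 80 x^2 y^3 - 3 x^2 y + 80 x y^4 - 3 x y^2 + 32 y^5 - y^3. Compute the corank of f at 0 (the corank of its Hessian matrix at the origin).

2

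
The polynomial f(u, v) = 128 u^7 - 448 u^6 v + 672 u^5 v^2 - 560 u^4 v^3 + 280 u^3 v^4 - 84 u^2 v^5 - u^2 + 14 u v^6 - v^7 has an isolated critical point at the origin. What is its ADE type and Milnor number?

Type A_6, Milnor number mu = 6.

The Hessian of f at 0 has rank 1. Corank 1: A-series; mu = 6 gives A_6.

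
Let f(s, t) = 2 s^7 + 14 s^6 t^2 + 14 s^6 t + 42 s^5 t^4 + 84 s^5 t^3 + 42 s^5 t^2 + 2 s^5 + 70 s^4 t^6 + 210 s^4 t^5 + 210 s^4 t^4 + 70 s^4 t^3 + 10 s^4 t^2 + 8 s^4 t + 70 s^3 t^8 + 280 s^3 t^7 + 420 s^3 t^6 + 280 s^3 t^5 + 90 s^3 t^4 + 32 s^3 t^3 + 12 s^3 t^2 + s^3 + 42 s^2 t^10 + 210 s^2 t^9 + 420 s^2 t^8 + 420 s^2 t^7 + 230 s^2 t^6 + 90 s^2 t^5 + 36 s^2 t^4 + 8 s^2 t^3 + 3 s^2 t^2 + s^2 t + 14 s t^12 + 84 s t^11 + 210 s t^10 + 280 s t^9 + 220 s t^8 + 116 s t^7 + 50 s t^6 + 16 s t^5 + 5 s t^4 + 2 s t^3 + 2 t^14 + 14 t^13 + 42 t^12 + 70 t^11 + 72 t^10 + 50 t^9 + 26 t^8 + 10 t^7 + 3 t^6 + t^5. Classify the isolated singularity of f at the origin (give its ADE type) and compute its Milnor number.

Type D_8, Milnor number mu = 8.

The Hessian of f at 0 is [[0, 0], [0, 0]] with rank 0, so corank 2. A Groebner basis of the Jacobian ideal J(f) in C{s,t} is {9*s^2/16 + s*t^3 + s*t^2/8 + 7*s*t/16 + 7*t^3/16, 5*s^2/8 + 5*s*t^2/4 + 3*s*t/8 + t^4 + 3*t^3/8, s^3 - s^2/16 - s*t^2/8 + s*t/16 + t^3/16, s^2*t - s^2/2 - s*t/2 - t^3/2}; counting standard monomials gives mu = 8. Corank 2; j^3 = s^2*(s + t) has shape L^2 M (L != M), so D-series; mu = 8 gives D_8.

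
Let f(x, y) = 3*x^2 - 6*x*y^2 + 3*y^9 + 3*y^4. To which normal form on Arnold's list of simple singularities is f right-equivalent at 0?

The Hessian of f at 0 is [[6, 0], [0, 0]] with rank 1, so corank 1. A Groebner basis of the Jacobian ideal J(f) in C{x,y} is {x^4, -x + y^2}; counting standard monomials gives mu = 8. Corank 1: A-series; mu = 8 gives A_8.

A8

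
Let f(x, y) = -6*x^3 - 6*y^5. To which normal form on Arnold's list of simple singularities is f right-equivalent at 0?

E_8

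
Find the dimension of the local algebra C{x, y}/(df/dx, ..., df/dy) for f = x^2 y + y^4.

The Hessian of f at 0 is [[0, 0], [0, 0]] with rank 0, so corank 2. A Groebner basis of the Jacobian ideal J(f) in C{x,y} is {x^3, x^2/4 + y^3, x*y}; counting standard monomials gives mu = 5. Corank 2; j^3 = x^2*y has shape L^2 M (L != M), so D-series; mu = 5 gives D_5.

5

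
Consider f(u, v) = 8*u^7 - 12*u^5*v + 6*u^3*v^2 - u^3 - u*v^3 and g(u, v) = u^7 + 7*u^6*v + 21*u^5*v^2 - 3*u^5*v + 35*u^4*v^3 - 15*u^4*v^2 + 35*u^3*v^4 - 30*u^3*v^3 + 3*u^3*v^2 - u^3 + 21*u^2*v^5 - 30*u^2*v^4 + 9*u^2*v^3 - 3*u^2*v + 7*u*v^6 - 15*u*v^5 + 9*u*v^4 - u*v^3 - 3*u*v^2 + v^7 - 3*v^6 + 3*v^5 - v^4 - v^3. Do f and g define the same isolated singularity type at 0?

Yes.

The Hessian of f at 0 is [[0, 0], [0, 0]] with rank 0, so corank 2. A Groebner basis of the Jacobian ideal J(f) in C{u,v} is {u^3, u*v^2, 3*u^2 + v^3}; counting standard monomials gives mu = 7. Corank 2; j^3 = -u^3 is a perfect cube, so E-series; the 4-jet and mu = 7 give E_7. The Hessian of g at 0 is [[0, 0], [0, 0]] with rank 0, so corank 2. A Groebner basis of the Jacobian ideal J(g) in C{u,v} is {u^3 + 3*u^2*v + 6*u^2 + 12*u*v + 6*v^2, -3*u^2 + u*v^2 - 6*u*v - 3*v^2, 3*u^2 + 6*u*v + v^3 + 3*v^2}; counting standard monomials gives mu = 7. Corank 2; j^3 = -(u + v)^3 is a perfect cube, so E-series; the 4-jet and mu = 7 give E_7. Both have type E_7, hence right-equivalent.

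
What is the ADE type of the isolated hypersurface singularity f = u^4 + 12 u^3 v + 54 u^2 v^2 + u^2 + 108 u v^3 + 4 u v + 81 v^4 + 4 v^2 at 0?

A3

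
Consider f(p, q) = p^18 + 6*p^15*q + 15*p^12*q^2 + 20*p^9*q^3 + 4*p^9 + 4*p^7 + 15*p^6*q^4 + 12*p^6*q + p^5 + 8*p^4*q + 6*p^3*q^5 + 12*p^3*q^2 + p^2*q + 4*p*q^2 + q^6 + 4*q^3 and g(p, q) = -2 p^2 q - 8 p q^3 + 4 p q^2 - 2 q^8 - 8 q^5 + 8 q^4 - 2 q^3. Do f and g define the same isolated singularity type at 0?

No.

The Hessian of f at 0 has rank 0. Corank 2; j^3 = q*(p + 2*q)^2 has shape L^2 M (L != M), so D-series; mu = 7 gives D_7. The Hessian of g at 0 has rank 0. Corank 2; j^3 = -2*q*(p - q)^2 has shape L^2 M (L != M), so D-series; mu = 9 gives D_9. f is D_7 but g is D_9, hence not right-equivalent.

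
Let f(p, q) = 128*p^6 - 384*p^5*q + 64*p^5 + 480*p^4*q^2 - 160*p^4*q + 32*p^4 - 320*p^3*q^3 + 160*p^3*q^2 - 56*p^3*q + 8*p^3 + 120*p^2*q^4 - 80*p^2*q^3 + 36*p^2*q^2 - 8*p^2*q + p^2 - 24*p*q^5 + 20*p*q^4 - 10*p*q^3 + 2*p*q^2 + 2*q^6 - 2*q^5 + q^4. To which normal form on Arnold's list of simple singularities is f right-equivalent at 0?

A_{5}

The Hessian of f at 0 has rank 1. Corank 1: A-series; mu = 5 gives A_5.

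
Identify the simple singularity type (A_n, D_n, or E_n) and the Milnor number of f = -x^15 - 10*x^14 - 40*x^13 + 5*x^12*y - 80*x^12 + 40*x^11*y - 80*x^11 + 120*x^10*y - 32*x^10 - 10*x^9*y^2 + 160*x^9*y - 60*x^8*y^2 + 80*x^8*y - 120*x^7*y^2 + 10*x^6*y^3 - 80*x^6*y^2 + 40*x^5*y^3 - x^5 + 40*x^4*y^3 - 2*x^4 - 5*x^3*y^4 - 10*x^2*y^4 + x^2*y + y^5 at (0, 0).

Type D6, Milnor number mu = 6.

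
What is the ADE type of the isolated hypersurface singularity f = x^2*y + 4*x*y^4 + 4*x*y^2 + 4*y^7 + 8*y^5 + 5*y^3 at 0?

The Hessian of f at 0 is [[0, 0], [0, 0]] with rank 0, so corank 2. A Groebner basis of the Jacobian ideal J(f) in C{x,y} is {y^3, x^2 - y^2, x*y + 2*y^2}; counting standard monomials gives mu = 4. Corank 2; j^3 = y*(x^2 + 4*x*y + 5*y^2) splits into three distinct lines over C (the quadratic factor has nonzero discriminant), so D_4.

D_{4}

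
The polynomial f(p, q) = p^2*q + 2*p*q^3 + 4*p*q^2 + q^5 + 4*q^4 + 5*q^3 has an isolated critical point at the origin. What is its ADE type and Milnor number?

Type D_4, Milnor number mu = 4.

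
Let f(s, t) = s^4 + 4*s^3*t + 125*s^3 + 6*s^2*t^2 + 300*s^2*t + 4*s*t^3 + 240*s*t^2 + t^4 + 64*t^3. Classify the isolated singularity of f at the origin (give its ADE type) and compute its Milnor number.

The Hessian of f at 0 has rank 0. Corank 2; j^3 = (5*s + 4*t)^3 is a perfect cube, so E-series; the 4-jet and mu = 6 give E_6.

Type E_6, Milnor number mu = 6.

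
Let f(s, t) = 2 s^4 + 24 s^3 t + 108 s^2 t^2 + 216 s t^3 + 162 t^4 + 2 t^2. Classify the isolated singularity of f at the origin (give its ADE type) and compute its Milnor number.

Type A_3, Milnor number mu = 3.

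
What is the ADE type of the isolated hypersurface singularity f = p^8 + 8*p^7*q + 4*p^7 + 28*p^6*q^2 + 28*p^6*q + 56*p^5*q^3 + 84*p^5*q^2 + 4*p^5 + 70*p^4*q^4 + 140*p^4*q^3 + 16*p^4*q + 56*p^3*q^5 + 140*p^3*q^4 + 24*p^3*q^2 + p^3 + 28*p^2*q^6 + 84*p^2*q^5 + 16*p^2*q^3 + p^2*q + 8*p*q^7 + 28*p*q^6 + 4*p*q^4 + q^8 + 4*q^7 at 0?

D_9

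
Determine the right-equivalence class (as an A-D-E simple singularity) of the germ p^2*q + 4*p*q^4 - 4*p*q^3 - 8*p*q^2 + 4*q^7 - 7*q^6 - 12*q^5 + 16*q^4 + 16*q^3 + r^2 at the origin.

The Hessian of f at 0 has rank 1. Corank 2; j^3 = q*(p - 4*q)^2 has shape L^2 M (L != M), so D-series; mu = 7 gives D_7.

D_{7}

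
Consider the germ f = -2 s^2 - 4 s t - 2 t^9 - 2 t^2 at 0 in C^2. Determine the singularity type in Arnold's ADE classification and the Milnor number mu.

Type A_8, Milnor number mu = 8.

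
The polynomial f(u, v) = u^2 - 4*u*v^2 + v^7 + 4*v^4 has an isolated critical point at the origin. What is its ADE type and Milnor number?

Type A_6, Milnor number mu = 6.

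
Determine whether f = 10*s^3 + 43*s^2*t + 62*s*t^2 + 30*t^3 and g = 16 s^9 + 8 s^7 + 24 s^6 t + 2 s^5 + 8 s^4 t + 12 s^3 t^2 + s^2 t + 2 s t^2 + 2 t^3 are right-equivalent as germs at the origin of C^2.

Yes.

The Hessian of f at 0 is [[0, 0], [0, 0]] with rank 0, so corank 2. A Groebner basis of the Jacobian ideal J(f) in C{s,t} is {t^3, s^2 - 26*t^2/11, s*t + 17*t^2/11}; counting standard monomials gives mu = 4. Corank 2; j^3 = (2*s + 3*t)*(5*s^2 + 14*s*t + 10*t^2) splits into three distinct lines over C (the quadratic factor has nonzero discriminant), so D_4. The Hessian of g at 0 is [[0, 0], [0, 0]] with rank 0, so corank 2. A Groebner basis of the Jacobian ideal J(g) in C{s,t} is {t^3, s^2 + 2*t^2, s*t + t^2}; counting standard monomials gives mu = 4. Corank 2; j^3 = t*(s^2 + 2*s*t + 2*t^2) splits into three distinct lines over C (the quadratic factor has nonzero discriminant), so D_4. Both have type D_4, hence right-equivalent.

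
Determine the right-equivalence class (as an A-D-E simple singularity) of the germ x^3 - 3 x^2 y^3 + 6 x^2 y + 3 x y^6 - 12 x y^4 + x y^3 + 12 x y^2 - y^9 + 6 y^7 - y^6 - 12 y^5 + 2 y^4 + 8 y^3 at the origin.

The Hessian of f at 0 has rank 0. Corank 2; j^3 = (x + 2*y)^3 is a perfect cube, so E-series; the 4-jet and mu = 7 give E_7.

E7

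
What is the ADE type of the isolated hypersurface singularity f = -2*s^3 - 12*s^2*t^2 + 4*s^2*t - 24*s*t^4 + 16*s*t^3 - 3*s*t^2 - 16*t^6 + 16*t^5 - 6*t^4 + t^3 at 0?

The Hessian of f at 0 has rank 0. Corank 2; j^3 = -(s - t)*(2*s^2 - 2*s*t + t^2) splits into three distinct lines over C (the quadratic factor has nonzero discriminant), so D_4.

D_4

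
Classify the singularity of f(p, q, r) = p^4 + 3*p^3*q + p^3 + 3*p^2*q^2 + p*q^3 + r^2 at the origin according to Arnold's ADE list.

The Hessian of f at 0 is [[0, 0, 0], [0, 0, 0], [0, 0, 2]] with rank 1, so corank 2. A Groebner basis of the Jacobian ideal J(f) in C{p,q,r} is {3*p^2 + q^4 + q^3, p^3, p^2*q - p^2 - q^3/3, 2*p^2 + p*q^2 + 2*q^3/3, r}; counting standard monomials gives mu = 7. Corank 2; j^3 = p^3 is a perfect cube, so E-series; the 4-jet and mu = 7 give E_7.

E_{7}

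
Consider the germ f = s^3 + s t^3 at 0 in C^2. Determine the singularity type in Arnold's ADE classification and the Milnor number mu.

Type E7, Milnor number mu = 7.

The Hessian of f at 0 has rank 0. Corank 2; j^3 = s^3 is a perfect cube, so E-series; the 4-jet and mu = 7 give E_7.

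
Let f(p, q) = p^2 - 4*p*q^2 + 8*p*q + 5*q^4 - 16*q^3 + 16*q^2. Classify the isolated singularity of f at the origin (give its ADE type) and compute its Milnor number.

The Hessian of f at 0 has rank 1. Corank 1: A-series; mu = 3 gives A_3.

Type A_3, Milnor number mu = 3.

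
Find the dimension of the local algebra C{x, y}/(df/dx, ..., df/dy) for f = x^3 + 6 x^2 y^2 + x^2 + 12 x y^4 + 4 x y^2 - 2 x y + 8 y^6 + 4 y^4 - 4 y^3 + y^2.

2

The Hessian of f at 0 has rank 1. Corank 1: A-series; mu = 2 gives A_2.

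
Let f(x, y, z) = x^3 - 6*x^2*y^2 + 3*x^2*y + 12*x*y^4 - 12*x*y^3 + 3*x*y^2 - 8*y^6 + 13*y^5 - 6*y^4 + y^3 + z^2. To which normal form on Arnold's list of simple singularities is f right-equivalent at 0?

E8

The Hessian of f at 0 has rank 1. Corank 2; j^3 = (x + y)^3 is a perfect cube, so E-series; the 5-jet and mu = 8 give E_8.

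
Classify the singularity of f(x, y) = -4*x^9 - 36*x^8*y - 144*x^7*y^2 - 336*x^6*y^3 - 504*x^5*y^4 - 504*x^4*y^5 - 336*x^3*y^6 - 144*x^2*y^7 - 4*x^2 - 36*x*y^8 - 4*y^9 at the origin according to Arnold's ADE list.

A_8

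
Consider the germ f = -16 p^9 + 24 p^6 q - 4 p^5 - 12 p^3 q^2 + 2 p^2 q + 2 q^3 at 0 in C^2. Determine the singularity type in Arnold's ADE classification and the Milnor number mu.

The Hessian of f at 0 has rank 0. Corank 2; j^3 = 2*q*(p^2 + q^2) splits into three distinct lines over C (the quadratic factor has nonzero discriminant), so D_4.

Type D_4, Milnor number mu = 4.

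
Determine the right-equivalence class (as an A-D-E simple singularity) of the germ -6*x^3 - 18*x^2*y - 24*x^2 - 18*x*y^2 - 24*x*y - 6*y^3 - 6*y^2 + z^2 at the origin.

A_{2}

The Hessian of f at 0 has rank 2. Corank 1: A-series; mu = 2 gives A_2.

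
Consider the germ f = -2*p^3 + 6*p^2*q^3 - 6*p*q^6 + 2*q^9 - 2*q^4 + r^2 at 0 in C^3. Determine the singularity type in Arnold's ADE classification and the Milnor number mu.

The Hessian of f at 0 has rank 1. Corank 2; j^3 = -2*p^3 is a perfect cube, so E-series; the 4-jet and mu = 6 give E_6.

Type E_{6}, Milnor number mu = 6.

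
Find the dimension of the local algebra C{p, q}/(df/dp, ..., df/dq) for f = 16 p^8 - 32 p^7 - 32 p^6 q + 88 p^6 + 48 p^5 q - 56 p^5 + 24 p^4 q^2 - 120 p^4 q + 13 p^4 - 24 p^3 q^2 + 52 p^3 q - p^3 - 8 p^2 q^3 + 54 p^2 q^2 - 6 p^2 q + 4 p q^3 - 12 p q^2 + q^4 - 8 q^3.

6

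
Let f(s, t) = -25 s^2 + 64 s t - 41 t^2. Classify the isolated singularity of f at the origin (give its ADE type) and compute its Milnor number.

The Hessian of f at 0 is [[-50, 64], [64, -82]] with rank 2, so corank 0. A Groebner basis of the Jacobian ideal J(f) in C{s,t} is {s, t}; counting standard monomials gives mu = 1. Corank 0: nondegenerate Morse point, so A_1.

Type A_{1}, Milnor number mu = 1.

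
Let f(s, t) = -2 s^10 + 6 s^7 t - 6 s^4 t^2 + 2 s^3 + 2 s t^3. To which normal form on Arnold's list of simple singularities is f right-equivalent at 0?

E_7

The Hessian of f at 0 is [[0, 0], [0, 0]] with rank 0, so corank 2. A Groebner basis of the Jacobian ideal J(f) in C{s,t} is {s^3, s*t^2, 3*s^2 + t^3}; counting standard monomials gives mu = 7. Corank 2; j^3 = 2*s^3 is a perfect cube, so E-series; the 4-jet and mu = 7 give E_7.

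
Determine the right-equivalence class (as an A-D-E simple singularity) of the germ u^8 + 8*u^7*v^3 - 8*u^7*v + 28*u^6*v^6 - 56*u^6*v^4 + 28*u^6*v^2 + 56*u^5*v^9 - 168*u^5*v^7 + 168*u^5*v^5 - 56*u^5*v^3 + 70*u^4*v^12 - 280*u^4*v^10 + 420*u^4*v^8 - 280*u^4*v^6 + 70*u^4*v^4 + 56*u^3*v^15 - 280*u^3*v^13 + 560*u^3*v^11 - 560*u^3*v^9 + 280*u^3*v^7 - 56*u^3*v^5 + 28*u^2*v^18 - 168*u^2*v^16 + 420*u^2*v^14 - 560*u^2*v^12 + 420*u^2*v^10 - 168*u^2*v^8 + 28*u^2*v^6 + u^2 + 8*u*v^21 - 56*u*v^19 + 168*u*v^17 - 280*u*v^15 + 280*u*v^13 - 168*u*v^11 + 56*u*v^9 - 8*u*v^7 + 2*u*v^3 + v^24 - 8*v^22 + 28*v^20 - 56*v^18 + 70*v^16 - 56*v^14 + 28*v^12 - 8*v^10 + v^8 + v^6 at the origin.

A_{7}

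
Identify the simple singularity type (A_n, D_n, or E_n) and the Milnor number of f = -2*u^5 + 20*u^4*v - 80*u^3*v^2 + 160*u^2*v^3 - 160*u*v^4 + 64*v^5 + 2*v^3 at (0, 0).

The Hessian of f at 0 is [[0, 0], [0, 0]] with rank 0, so corank 2. A Groebner basis of the Jacobian ideal J(f) in C{u,v} is {u^4 - 8*u^3*v, v^2}; counting standard monomials gives mu = 8. Corank 2; j^3 = 2*v^3 is a perfect cube, so E-series; the 5-jet and mu = 8 give E_8.

Type E_{8}, Milnor number mu = 8.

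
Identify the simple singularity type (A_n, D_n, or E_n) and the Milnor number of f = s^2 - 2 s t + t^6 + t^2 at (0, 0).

Type A_5, Milnor number mu = 5.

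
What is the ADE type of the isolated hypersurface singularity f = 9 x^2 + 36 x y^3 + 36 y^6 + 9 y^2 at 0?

The Hessian of f at 0 has rank 2. Corank 0: nondegenerate Morse point, so A_1.

A_{1}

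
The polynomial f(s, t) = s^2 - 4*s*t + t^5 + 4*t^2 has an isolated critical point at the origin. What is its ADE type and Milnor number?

Type A4, Milnor number mu = 4.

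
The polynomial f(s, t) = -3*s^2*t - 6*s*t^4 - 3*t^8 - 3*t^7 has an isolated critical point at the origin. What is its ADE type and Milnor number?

The Hessian of f at 0 is [[0, 0], [0, 0]] with rank 0, so corank 2. A Groebner basis of the Jacobian ideal J(f) in C{s,t} is {s^2*t^2, 8*s^2*t + s^2 + s*t^3, s*t + t^4, s^3}; counting standard monomials gives mu = 9. Corank 2; j^3 = -3*s^2*t has shape L^2 M (L != M), so D-series; mu = 9 gives D_9.

Type D9, Milnor number mu = 9.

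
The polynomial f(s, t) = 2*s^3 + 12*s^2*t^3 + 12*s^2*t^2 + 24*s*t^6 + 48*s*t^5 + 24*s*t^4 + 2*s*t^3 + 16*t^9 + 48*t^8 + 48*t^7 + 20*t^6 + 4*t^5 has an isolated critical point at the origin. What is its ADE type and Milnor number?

The Hessian of f at 0 has rank 0. Corank 2; j^3 = 2*s^3 is a perfect cube, so E-series; the 4-jet and mu = 7 give E_7.

Type E_7, Milnor number mu = 7.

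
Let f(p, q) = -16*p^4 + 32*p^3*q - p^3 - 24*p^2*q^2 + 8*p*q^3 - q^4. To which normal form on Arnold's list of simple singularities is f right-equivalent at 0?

The Hessian of f at 0 is [[0, 0], [0, 0]] with rank 0, so corank 2. A Groebner basis of the Jacobian ideal J(f) in C{p,q} is {q^4, p*q^2 - q^3/6, p^2}; counting standard monomials gives mu = 6. Corank 2; j^3 = -p^3 is a perfect cube, so E-series; the 4-jet and mu = 6 give E_6.

E_6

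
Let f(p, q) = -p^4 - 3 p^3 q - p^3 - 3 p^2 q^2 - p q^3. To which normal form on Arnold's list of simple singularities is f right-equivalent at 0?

E_7

The Hessian of f at 0 has rank 0. Corank 2; j^3 = -p^3 is a perfect cube, so E-series; the 4-jet and mu = 7 give E_7.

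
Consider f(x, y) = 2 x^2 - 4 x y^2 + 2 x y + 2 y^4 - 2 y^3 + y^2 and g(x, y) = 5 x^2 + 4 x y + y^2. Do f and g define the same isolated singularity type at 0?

The Hessian of f at 0 is [[4, 2], [2, 2]] with rank 2, so corank 0. A Groebner basis of the Jacobian ideal J(f) in C{x,y} is {x, y}; counting standard monomials gives mu = 1. Corank 0: nondegenerate Morse point, so A_1. The Hessian of g at 0 is [[10, 4], [4, 2]] with rank 2, so corank 0. A Groebner basis of the Jacobian ideal J(g) in C{x,y} is {x, y}; counting standard monomials gives mu = 1. Corank 0: nondegenerate Morse point, so A_1. Both have type A_1, hence right-equivalent.

Yes.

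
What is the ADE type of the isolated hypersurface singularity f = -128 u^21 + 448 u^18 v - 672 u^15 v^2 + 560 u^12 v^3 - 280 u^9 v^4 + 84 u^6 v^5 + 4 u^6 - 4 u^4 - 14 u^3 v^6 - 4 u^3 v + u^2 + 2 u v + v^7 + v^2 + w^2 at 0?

A_6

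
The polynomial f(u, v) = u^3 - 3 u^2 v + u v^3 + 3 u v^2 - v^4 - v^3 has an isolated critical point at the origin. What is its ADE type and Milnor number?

Type E_7, Milnor number mu = 7.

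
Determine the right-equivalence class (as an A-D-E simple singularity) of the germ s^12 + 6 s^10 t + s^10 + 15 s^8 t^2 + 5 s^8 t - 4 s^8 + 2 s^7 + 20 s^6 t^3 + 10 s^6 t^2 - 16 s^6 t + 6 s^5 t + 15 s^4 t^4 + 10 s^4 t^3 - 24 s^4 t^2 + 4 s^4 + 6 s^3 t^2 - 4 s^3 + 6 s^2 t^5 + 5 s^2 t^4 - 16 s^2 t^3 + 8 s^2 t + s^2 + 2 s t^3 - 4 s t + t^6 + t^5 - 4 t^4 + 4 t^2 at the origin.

A4

The Hessian of f at 0 has rank 1. Corank 1: A-series; mu = 4 gives A_4.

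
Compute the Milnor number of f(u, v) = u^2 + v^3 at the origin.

The Hessian of f at 0 has rank 1. Corank 1: A-series; mu = 2 gives A_2.

2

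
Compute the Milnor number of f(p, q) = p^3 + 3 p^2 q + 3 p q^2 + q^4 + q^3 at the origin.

The Hessian of f at 0 has rank 0. Corank 2; j^3 = (p + q)^3 is a perfect cube, so E-series; the 4-jet and mu = 6 give E_6.

6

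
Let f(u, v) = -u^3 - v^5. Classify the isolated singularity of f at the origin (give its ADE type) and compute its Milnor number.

Type E_8, Milnor number mu = 8.

The Hessian of f at 0 has rank 0. Corank 2; j^3 = -u^3 is a perfect cube, so E-series; the 5-jet and mu = 8 give E_8.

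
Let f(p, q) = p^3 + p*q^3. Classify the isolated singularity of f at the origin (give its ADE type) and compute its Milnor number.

Type E7, Milnor number mu = 7.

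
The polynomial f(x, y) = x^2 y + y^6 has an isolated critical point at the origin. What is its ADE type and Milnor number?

Type D_{7}, Milnor number mu = 7.

The Hessian of f at 0 has rank 0. Corank 2; j^3 = x^2*y has shape L^2 M (L != M), so D-series; mu = 7 gives D_7.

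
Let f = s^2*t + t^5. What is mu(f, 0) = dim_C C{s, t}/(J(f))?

6

The Hessian of f at 0 has rank 0. Corank 2; j^3 = s^2*t has shape L^2 M (L != M), so D-series; mu = 6 gives D_6.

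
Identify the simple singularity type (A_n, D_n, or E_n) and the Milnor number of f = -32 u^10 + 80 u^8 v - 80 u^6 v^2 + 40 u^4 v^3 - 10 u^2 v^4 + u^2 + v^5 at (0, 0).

The Hessian of f at 0 has rank 1. Corank 1: A-series; mu = 4 gives A_4.

Type A4, Milnor number mu = 4.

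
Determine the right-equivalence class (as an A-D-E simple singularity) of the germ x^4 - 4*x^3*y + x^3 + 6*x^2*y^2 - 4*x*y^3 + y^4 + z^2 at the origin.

E6

The Hessian of f at 0 is [[0, 0, 0], [0, 0, 0], [0, 0, 2]] with rank 1, so corank 2. A Groebner basis of the Jacobian ideal J(f) in C{x,y,z} is {y^4, x*y^2 - y^3/3, x^2, z}; counting standard monomials gives mu = 6. Corank 2; j^3 = x^3 is a perfect cube, so E-series; the 4-jet and mu = 6 give E_6.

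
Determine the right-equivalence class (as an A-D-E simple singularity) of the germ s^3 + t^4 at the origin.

E6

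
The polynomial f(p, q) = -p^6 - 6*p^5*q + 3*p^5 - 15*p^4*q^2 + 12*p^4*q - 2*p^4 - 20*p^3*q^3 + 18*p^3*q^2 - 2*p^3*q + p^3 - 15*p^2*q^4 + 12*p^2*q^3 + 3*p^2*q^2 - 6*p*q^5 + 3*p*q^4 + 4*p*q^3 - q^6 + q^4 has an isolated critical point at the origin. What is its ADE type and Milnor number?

Type E_{6}, Milnor number mu = 6.

The Hessian of f at 0 has rank 0. Corank 2; j^3 = p^3 is a perfect cube, so E-series; the 4-jet and mu = 6 give E_6.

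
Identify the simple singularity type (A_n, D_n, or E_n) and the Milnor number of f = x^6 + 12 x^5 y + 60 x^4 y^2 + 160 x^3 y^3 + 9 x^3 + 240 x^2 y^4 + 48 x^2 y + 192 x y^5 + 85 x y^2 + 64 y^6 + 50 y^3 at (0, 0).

The Hessian of f at 0 is [[0, 0], [0, 0]] with rank 0, so corank 2. A Groebner basis of the Jacobian ideal J(f) in C{x,y} is {-243*x*y/2 + y^5 - 405*y^2/2, x*y^2 + 5*y^3/3, x^2 + 11*x*y/3 + 10*y^2/3}; counting standard monomials gives mu = 7. Corank 2; j^3 = (x + 2*y)*(3*x + 5*y)^2 has shape L^2 M (L != M), so D-series; mu = 7 gives D_7.

Type D7, Milnor number mu = 7.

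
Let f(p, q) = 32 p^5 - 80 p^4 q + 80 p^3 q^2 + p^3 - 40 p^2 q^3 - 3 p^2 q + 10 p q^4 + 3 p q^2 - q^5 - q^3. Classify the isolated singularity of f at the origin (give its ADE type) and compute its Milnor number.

Type E_8, Milnor number mu = 8.

The Hessian of f at 0 has rank 0. Corank 2; j^3 = (p - q)^3 is a perfect cube, so E-series; the 5-jet and mu = 8 give E_8.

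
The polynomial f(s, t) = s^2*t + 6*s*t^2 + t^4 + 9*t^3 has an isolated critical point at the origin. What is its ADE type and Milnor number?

Type D_{5}, Milnor number mu = 5.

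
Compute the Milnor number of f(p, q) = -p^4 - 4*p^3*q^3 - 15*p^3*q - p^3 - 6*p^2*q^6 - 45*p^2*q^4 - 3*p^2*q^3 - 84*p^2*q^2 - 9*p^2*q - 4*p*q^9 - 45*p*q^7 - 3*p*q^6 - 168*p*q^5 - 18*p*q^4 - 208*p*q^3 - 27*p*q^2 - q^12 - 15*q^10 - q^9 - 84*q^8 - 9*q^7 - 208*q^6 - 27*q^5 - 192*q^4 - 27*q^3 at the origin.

The Hessian of f at 0 is [[0, 0], [0, 0]] with rank 0, so corank 2. A Groebner basis of the Jacobian ideal J(f) in C{p,q} is {3*p^2 + 18*p*q + q^4 + q^3 + 27*q^2, p^3 + 63*p^2 + 378*p*q + 48*q^3 + 567*q^2, p^2*q - 13*p^2 - 78*p*q - 40*q^3/3 - 117*q^2, 2*p^2 + p*q^2 + 12*p*q + 11*q^3/3 + 18*q^2}; counting standard monomials gives mu = 7. Corank 2; j^3 = -(p + 3*q)^3 is a perfect cube, so E-series; the 4-jet and mu = 7 give E_7.

7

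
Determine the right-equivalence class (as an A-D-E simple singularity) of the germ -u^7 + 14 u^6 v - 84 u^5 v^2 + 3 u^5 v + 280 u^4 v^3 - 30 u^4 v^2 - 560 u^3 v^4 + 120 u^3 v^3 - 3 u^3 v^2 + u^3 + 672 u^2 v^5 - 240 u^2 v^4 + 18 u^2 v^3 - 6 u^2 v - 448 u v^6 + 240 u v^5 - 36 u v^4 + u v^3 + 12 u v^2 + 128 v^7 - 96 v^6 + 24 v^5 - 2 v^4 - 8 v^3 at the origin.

E7

The Hessian of f at 0 has rank 0. Corank 2; j^3 = (u - 2*v)^3 is a perfect cube, so E-series; the 4-jet and mu = 7 give E_7.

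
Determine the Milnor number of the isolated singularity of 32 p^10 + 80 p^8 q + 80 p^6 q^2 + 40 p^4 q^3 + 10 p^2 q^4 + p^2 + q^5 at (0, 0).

The Hessian of f at 0 is [[2, 0], [0, 0]] with rank 1, so corank 1. A Groebner basis of the Jacobian ideal J(f) in C{p,q} is {q^4, p}; counting standard monomials gives mu = 4. Corank 1: A-series; mu = 4 gives A_4.

4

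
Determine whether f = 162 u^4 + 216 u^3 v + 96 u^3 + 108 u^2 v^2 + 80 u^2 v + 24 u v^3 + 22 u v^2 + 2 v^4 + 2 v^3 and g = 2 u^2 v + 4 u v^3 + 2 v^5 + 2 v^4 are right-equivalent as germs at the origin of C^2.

Yes.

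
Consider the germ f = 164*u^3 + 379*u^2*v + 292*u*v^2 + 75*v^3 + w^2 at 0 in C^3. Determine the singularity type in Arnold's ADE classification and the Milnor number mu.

Type D_{4}, Milnor number mu = 4.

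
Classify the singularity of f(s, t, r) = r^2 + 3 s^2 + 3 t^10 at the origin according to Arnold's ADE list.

The Hessian of f at 0 has rank 2. Corank 1: A-series; mu = 9 gives A_9.

A_{9}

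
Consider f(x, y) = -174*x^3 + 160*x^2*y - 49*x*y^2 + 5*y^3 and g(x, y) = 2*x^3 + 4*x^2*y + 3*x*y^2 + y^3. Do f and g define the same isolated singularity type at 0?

Yes.

The Hessian of f at 0 is [[0, 0], [0, 0]] with rank 0, so corank 2. A Groebner basis of the Jacobian ideal J(f) in C{x,y} is {y^3, x^2 - y^2/22, x*y - 5*y^2/22}; counting standard monomials gives mu = 4. Corank 2; j^3 = -(3*x - y)*(58*x^2 - 34*x*y + 5*y^2) splits into three distinct lines over C (the quadratic factor has nonzero discriminant), so D_4. The Hessian of g at 0 is [[0, 0], [0, 0]] with rank 0, so corank 2. A Groebner basis of the Jacobian ideal J(g) in C{x,y} is {y^3, x^2 - 3*y^2/2, x*y + 3*y^2/2}; counting standard monomials gives mu = 4. Corank 2; j^3 = (x + y)*(2*x^2 + 2*x*y + y^2) splits into three distinct lines over C (the quadratic factor has nonzero discriminant), so D_4. Both have type D_4, hence right-equivalent.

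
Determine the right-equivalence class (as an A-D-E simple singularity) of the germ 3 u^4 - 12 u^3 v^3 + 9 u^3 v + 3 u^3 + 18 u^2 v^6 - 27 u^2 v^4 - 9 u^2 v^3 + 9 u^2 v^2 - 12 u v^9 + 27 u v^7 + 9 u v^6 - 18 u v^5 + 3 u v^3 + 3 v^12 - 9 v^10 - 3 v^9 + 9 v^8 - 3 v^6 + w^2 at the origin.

E7

The Hessian of f at 0 is [[0, 0, 0], [0, 0, 0], [0, 0, 2]] with rank 1, so corank 2. A Groebner basis of the Jacobian ideal J(f) in C{u,v,w} is {3*u^2 + v^4 + v^3, u^3, u^2*v - u^2 - v^3/3, 2*u^2 + u*v^2 + 2*v^3/3, w}; counting standard monomials gives mu = 7. Corank 2; j^3 = 3*u^3 is a perfect cube, so E-series; the 4-jet and mu = 7 give E_7.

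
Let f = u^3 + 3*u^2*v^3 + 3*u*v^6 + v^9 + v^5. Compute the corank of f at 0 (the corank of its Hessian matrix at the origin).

2

Hessian at 0 has rank 0.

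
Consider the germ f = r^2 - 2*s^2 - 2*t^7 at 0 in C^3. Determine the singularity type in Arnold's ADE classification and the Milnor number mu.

Type A6, Milnor number mu = 6.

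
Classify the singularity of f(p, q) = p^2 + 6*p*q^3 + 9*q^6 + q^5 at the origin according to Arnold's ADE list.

The Hessian of f at 0 is [[2, 0], [0, 0]] with rank 1, so corank 1. A Groebner basis of the Jacobian ideal J(f) in C{p,q} is {p/3 + q^3, p^2, p*q}; counting standard monomials gives mu = 4. Corank 1: A-series; mu = 4 gives A_4.

A_{4}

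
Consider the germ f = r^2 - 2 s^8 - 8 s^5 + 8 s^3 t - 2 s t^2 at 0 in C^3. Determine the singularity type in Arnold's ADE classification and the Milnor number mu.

The Hessian of f at 0 has rank 1. Corank 2; j^3 = -2*s*t^2 has shape L^2 M (L != M), so D-series; mu = 9 gives D_9.

Type D9, Milnor number mu = 9.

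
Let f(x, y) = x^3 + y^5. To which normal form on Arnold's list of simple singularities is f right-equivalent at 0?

E8

The Hessian of f at 0 is [[0, 0], [0, 0]] with rank 0, so corank 2. A Groebner basis of the Jacobian ideal J(f) in C{x,y} is {y^4, x^2}; counting standard monomials gives mu = 8. Corank 2; j^3 = x^3 is a perfect cube, so E-series; the 5-jet and mu = 8 give E_8.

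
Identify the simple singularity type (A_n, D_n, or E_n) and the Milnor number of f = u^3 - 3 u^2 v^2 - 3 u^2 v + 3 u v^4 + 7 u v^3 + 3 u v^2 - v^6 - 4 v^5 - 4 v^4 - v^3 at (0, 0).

Type E_7, Milnor number mu = 7.

The Hessian of f at 0 has rank 0. Corank 2; j^3 = (u - v)^3 is a perfect cube, so E-series; the 4-jet and mu = 7 give E_7.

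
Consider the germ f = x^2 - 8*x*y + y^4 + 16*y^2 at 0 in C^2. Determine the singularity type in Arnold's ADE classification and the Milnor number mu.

Type A_{3}, Milnor number mu = 3.

The Hessian of f at 0 has rank 1. Corank 1: A-series; mu = 3 gives A_3.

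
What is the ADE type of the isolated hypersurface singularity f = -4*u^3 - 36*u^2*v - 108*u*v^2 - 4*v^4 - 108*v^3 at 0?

E_6

The Hessian of f at 0 has rank 0. Corank 2; j^3 = -4*(u + 3*v)^3 is a perfect cube, so E-series; the 4-jet and mu = 6 give E_6.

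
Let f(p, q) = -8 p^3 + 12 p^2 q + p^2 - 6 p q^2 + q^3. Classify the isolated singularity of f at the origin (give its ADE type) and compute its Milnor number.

The Hessian of f at 0 is [[2, 0], [0, 0]] with rank 1, so corank 1. A Groebner basis of the Jacobian ideal J(f) in C{p,q} is {q^2, p}; counting standard monomials gives mu = 2. Corank 1: A-series; mu = 2 gives A_2.

Type A_2, Milnor number mu = 2.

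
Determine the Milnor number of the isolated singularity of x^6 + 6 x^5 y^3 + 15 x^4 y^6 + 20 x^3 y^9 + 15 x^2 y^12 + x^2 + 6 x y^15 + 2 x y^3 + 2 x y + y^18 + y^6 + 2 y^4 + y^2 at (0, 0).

5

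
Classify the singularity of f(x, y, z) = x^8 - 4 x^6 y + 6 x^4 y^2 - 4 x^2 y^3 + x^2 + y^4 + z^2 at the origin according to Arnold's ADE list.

A_{3}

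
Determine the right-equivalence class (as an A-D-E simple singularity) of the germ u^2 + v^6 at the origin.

A5

The Hessian of f at 0 has rank 1. Corank 1: A-series; mu = 5 gives A_5.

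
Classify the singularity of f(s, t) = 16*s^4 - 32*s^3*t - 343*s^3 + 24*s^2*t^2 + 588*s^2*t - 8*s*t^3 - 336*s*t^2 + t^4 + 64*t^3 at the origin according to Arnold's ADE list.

E_{6}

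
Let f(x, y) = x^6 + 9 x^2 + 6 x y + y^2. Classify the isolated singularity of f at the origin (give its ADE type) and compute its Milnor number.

Type A5, Milnor number mu = 5.

The Hessian of f at 0 is [[18, 6], [6, 2]] with rank 1, so corank 1. A Groebner basis of the Jacobian ideal J(f) in C{x,y} is {y^5, x + y/3}; counting standard monomials gives mu = 5. Corank 1: A-series; mu = 5 gives A_5.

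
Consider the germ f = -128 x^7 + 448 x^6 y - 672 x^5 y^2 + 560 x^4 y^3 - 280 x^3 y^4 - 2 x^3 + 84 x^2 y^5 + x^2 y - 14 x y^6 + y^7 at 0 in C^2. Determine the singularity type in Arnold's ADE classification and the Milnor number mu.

Type D8, Milnor number mu = 8.

The Hessian of f at 0 has rank 0. Corank 2; j^3 = -x^2*(2*x - y) has shape L^2 M (L != M), so D-series; mu = 8 gives D_8.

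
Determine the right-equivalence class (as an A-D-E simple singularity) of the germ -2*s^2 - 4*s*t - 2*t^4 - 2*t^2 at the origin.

The Hessian of f at 0 is [[-4, -4], [-4, -4]] with rank 1, so corank 1. A Groebner basis of the Jacobian ideal J(f) in C{s,t} is {t^3, s + t}; counting standard monomials gives mu = 3. Corank 1: A-series; mu = 3 gives A_3.

A3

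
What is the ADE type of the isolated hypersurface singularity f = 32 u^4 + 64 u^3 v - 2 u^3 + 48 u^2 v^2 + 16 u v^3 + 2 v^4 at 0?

E_6

The Hessian of f at 0 is [[0, 0], [0, 0]] with rank 0, so corank 2. A Groebner basis of the Jacobian ideal J(f) in C{u,v} is {v^4, u*v^2 + v^3/6, u^2}; counting standard monomials gives mu = 6. Corank 2; j^3 = -2*u^3 is a perfect cube, so E-series; the 4-jet and mu = 6 give E_6.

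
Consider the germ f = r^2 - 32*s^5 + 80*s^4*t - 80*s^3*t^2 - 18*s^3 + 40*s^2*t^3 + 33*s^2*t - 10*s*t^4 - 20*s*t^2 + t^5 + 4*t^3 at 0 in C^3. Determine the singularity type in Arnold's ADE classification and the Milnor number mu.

The Hessian of f at 0 has rank 1. Corank 2; j^3 = -(2*s - t)*(3*s - 2*t)^2 has shape L^2 M (L != M), so D-series; mu = 6 gives D_6.

Type D_6, Milnor number mu = 6.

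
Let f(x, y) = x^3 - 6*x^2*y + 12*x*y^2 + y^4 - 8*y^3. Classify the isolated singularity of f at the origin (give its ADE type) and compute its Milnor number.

Type E_{6}, Milnor number mu = 6.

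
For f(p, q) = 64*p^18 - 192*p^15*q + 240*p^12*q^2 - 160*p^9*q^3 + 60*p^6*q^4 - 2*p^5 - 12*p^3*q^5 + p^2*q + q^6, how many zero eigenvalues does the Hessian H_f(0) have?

Hessian at 0 has rank 0.

2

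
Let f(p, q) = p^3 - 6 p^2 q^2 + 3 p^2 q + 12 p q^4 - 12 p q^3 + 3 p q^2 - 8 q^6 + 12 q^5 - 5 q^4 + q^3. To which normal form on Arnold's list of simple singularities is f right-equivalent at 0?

The Hessian of f at 0 has rank 0. Corank 2; j^3 = (p + q)^3 is a perfect cube, so E-series; the 4-jet and mu = 6 give E_6.

E_6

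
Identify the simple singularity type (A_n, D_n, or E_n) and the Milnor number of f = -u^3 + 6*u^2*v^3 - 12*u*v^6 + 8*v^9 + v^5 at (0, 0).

The Hessian of f at 0 is [[0, 0], [0, 0]] with rank 0, so corank 2. A Groebner basis of the Jacobian ideal J(f) in C{u,v} is {-u^2/4 + u*v^3, v^4, u^3, u^2*v}; counting standard monomials gives mu = 8. Corank 2; j^3 = -u^3 is a perfect cube, so E-series; the 5-jet and mu = 8 give E_8.

Type E_8, Milnor number mu = 8.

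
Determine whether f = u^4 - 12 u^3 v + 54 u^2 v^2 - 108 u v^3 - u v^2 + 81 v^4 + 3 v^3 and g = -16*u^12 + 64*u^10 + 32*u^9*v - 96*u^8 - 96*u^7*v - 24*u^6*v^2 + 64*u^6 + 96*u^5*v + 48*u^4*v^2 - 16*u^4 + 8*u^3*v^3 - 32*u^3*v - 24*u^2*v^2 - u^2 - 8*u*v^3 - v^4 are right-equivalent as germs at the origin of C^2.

No.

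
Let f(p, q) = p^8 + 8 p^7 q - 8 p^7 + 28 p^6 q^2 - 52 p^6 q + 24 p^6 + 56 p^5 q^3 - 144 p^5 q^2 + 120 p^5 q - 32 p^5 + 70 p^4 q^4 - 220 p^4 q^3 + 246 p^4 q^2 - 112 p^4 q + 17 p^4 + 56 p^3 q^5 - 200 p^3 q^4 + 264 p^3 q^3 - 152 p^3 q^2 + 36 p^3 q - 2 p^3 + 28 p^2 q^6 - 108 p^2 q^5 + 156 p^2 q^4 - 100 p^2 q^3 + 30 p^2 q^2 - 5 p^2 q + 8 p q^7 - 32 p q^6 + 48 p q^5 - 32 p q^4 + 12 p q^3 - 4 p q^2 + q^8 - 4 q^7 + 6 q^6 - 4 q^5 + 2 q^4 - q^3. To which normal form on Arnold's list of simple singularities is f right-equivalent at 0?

D_{5}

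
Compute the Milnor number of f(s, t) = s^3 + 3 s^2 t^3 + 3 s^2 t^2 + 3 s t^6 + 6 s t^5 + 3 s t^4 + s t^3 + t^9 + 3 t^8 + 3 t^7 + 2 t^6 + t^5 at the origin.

7

The Hessian of f at 0 has rank 0. Corank 2; j^3 = s^3 is a perfect cube, so E-series; the 4-jet and mu = 7 give E_7.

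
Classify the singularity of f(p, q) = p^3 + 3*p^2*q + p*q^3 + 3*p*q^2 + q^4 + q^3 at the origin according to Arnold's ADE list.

The Hessian of f at 0 is [[0, 0], [0, 0]] with rank 0, so corank 2. A Groebner basis of the Jacobian ideal J(f) in C{p,q} is {p^3 + 3*p^2*q + 6*p^2 + 12*p*q + 6*q^2, -3*p^2 + p*q^2 - 6*p*q - 3*q^2, 3*p^2 + 6*p*q + q^3 + 3*q^2}; counting standard monomials gives mu = 7. Corank 2; j^3 = (p + q)^3 is a perfect cube, so E-series; the 4-jet and mu = 7 give E_7.

E_{7}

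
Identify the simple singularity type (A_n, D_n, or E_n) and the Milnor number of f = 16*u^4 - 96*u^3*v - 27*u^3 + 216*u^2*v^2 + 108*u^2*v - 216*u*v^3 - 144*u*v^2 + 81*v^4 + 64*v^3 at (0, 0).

Type E_6, Milnor number mu = 6.

The Hessian of f at 0 is [[0, 0], [0, 0]] with rank 0, so corank 2. A Groebner basis of the Jacobian ideal J(f) in C{u,v} is {v^4, u*v^2 - 25*v^3/18, u^2 - 8*u*v/3 + 16*v^2/9}; counting standard monomials gives mu = 6. Corank 2; j^3 = -(3*u - 4*v)^3 is a perfect cube, so E-series; the 4-jet and mu = 6 give E_6.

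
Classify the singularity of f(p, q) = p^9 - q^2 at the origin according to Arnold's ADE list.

The Hessian of f at 0 is [[0, 0], [0, -2]] with rank 1, so corank 1. A Groebner basis of the Jacobian ideal J(f) in C{p,q} is {p^8, q}; counting standard monomials gives mu = 8. Corank 1: A-series; mu = 8 gives A_8.

A8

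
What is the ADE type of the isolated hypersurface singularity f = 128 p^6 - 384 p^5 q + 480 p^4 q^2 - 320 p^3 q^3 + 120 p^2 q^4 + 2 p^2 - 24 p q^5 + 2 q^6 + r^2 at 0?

A_{5}

The Hessian of f at 0 is [[4, 0, 0], [0, 0, 0], [0, 0, 2]] with rank 2, so corank 1. A Groebner basis of the Jacobian ideal J(f) in C{p,q,r} is {q^5, p, r}; counting standard monomials gives mu = 5. Corank 1: A-series; mu = 5 gives A_5.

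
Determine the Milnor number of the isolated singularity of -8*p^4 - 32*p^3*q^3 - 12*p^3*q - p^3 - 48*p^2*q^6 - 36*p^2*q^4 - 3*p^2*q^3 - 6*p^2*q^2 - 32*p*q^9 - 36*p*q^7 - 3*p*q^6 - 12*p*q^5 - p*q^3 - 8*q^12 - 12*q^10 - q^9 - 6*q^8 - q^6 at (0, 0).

7

The Hessian of f at 0 has rank 0. Corank 2; j^3 = -p^3 is a perfect cube, so E-series; the 4-jet and mu = 7 give E_7.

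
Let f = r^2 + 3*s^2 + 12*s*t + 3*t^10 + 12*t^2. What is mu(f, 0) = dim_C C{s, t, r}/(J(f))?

9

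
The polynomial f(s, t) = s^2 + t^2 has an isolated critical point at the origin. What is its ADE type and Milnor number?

Type A_1, Milnor number mu = 1.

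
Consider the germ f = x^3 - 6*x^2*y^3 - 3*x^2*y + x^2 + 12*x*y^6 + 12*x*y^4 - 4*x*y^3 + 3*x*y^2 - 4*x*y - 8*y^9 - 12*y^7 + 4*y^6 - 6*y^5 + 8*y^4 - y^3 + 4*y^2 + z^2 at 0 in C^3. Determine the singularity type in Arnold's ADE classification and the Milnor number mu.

The Hessian of f at 0 has rank 2. Corank 1: A-series; mu = 2 gives A_2.

Type A_2, Milnor number mu = 2.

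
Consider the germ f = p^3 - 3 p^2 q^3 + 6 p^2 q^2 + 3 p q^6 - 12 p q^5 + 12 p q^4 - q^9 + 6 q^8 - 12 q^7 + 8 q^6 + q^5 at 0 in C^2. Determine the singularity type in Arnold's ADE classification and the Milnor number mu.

Type E_8, Milnor number mu = 8.

The Hessian of f at 0 has rank 0. Corank 2; j^3 = p^3 is a perfect cube, so E-series; the 5-jet and mu = 8 give E_8.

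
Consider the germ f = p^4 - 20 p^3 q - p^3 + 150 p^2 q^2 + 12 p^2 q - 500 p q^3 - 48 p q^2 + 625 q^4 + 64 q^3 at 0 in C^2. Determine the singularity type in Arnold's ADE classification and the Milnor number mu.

The Hessian of f at 0 has rank 0. Corank 2; j^3 = -(p - 4*q)^3 is a perfect cube, so E-series; the 4-jet and mu = 6 give E_6.

Type E_6, Milnor number mu = 6.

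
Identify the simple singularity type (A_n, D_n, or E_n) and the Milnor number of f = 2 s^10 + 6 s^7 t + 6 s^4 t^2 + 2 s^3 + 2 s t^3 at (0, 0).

The Hessian of f at 0 has rank 0. Corank 2; j^3 = 2*s^3 is a perfect cube, so E-series; the 4-jet and mu = 7 give E_7.

Type E7, Milnor number mu = 7.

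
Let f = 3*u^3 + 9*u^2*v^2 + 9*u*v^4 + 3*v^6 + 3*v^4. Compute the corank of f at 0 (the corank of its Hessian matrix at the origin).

Hessian at 0 has rank 0.

2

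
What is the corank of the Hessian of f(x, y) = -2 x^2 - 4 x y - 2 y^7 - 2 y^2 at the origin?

1

The Hessian at 0 is [[-4, -4], [-4, -4]] of rank 1; hence corank 1.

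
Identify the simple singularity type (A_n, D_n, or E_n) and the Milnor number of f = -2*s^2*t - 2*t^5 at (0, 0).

The Hessian of f at 0 is [[0, 0], [0, 0]] with rank 0, so corank 2. A Groebner basis of the Jacobian ideal J(f) in C{s,t} is {s^2/5 + t^4, s^3, s*t}; counting standard monomials gives mu = 6. Corank 2; j^3 = -2*s^2*t has shape L^2 M (L != M), so D-series; mu = 6 gives D_6.

Type D6, Milnor number mu = 6.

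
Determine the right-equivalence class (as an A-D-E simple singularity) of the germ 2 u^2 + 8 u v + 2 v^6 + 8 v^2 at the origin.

A5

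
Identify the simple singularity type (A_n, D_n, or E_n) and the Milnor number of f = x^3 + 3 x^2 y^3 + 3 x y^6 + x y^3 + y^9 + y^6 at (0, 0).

The Hessian of f at 0 is [[0, 0], [0, 0]] with rank 0, so corank 2. A Groebner basis of the Jacobian ideal J(f) in C{x,y} is {x^3, x*y^2, 3*x^2 + y^3}; counting standard monomials gives mu = 7. Corank 2; j^3 = x^3 is a perfect cube, so E-series; the 4-jet and mu = 7 give E_7.

Type E_7, Milnor number mu = 7.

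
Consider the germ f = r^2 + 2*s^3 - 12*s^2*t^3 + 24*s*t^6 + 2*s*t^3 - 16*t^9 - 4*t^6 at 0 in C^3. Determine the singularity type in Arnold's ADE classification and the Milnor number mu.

Type E_7, Milnor number mu = 7.

The Hessian of f at 0 is [[0, 0, 0], [0, 0, 0], [0, 0, 2]] with rank 1, so corank 2. A Groebner basis of the Jacobian ideal J(f) in C{s,t,r} is {s^3, s*t^2, 3*s^2 + t^3, r}; counting standard monomials gives mu = 7. Corank 2; j^3 = 2*s^3 is a perfect cube, so E-series; the 4-jet and mu = 7 give E_7.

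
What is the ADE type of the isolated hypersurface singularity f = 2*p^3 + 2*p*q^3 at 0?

E7

The Hessian of f at 0 has rank 0. Corank 2; j^3 = 2*p^3 is a perfect cube, so E-series; the 4-jet and mu = 7 give E_7.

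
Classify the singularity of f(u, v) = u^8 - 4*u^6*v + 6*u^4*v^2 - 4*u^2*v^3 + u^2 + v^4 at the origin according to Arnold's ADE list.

A3

The Hessian of f at 0 is [[2, 0], [0, 0]] with rank 1, so corank 1. A Groebner basis of the Jacobian ideal J(f) in C{u,v} is {v^3, u}; counting standard monomials gives mu = 3. Corank 1: A-series; mu = 3 gives A_3.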